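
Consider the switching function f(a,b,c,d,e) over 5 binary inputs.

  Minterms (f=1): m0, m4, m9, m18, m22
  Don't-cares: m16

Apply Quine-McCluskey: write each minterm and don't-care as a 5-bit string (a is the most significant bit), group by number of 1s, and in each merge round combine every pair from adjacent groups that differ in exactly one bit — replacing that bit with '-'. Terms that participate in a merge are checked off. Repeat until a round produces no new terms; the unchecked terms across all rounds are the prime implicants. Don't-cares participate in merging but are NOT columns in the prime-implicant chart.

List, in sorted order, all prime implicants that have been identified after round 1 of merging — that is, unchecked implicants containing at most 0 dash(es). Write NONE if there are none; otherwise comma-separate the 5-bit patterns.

[col 0] 00000*, 00100*, 01001, 10000*, 10010*, 10110*
[col 1] -0000, 00-00, 10-10, 100-0
Prime implicants: -0000, 00-00, 01001, 10-10, 100-0

01001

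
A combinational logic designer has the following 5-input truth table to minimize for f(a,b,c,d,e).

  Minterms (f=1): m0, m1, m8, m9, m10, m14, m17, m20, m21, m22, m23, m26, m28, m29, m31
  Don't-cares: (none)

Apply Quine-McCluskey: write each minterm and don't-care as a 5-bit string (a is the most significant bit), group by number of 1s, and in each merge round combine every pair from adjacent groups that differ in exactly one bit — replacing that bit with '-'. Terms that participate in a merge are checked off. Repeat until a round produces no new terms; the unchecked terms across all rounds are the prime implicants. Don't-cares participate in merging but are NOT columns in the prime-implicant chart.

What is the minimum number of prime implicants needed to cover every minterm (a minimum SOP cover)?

7

[col 0] 00000*, 00001*, 01000*, 01001*, 01010*, 01110*, 10001*, 10100*, 10101*, 10110*, 10111*, 11010*, 11100*, 11101*, 11111*
[col 1] -0001, -1010, 0-000*, 0-001*, 0000-*, 01-10, 010-0, 0100-*, 1-100*, 1-101*, 1-111*, 10-01, 101-0*, 101-1*, 1010-*, 1011-*, 111-1*, 1110-*
[col 2] 0-00-, 1-1-1, 1-10-, 101--
Prime implicants: -0001, -1010, 0-00-, 01-10, 010-0, 1-1-1, 1-10-, 10-01, 101--
PI chart (minterm → PIs covering it):
  0 | 0-00-  (sole → essential)
  1 | -0001,0-00-
  8 | 0-00-,010-0
  9 | 0-00-  (sole → essential)
  10 | -1010,01-10,010-0
  14 | 01-10  (sole → essential)
  17 | -0001,10-01
  20 | 1-10-,101--
  21 | 1-1-1,1-10-,10-01,101--
  22 | 101--  (sole → essential)
  23 | 1-1-1,101--
  26 | -1010  (sole → essential)
  28 | 1-10-  (sole → essential)
  29 | 1-1-1,1-10-
  31 | 1-1-1  (sole → essential)
Essential prime implicants: -1010, 0-00-, 01-10, 1-1-1, 1-10-, 101--
Petrick residual → -0001
Minimum SOP uses 7 PIs: b'c'd'e + bc'de' + a'c'd' + a'bde' + ace + acd' + ab'c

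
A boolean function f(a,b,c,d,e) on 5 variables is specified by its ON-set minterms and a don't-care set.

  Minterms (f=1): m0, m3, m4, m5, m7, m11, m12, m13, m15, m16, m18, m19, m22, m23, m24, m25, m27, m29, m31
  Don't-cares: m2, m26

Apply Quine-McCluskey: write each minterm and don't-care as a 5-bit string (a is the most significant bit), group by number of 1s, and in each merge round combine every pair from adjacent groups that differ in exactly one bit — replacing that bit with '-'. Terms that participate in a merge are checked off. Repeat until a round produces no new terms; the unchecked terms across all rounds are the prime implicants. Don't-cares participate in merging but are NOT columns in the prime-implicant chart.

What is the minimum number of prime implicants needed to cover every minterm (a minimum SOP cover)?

6

Round 0: 00000✓ 00010✓ 00011✓ 00100✓ 00101✓ 00111✓ 01011✓ 01100✓ 01101✓ 01111✓ 10000✓ 10010✓ 10011✓ 10110✓ 10111✓ 11000✓ 11001✓ 11010✓ 11011✓ 11101✓ 11111✓
Round 1: -0000✓ -0010✓ -0011✓ -0111✓ -1011✓ -1101✓ -1111✓ 0-011✓ 0-100✓ 0-101✓ 0-111✓ 00-00 00-11✓ 000-0✓ 0001-✓ 001-1✓ 0010-✓ 01-11✓ 011-1✓ 0110-✓ 1-000✓ 1-010✓ 1-011✓ 1-111✓ 10-10✓ 10-11✓ 100-0✓ 1001-✓ 1011-✓ 11-01✓ 11-11✓ 110-0✓ 110-1✓ 1100-✓ 1101-✓ 111-1✓
Round 2: --011✓ --111✓ -0-11✓ -00-0 -001- -1-11✓ -11-1 0--11✓ 0-1-1 0-10- 1--11✓ 1-0-0 1-01- 10-1- 11--1 110--
Round 3: ---11
PIs = {---11, -00-0, -001-, -11-1, 0-1-1, 0-10-, 00-00, 1-0-0, 1-01-, 10-1-, 11--1, 110--}
Coverage chart:
  m0: -00-0,00-00
  m3: ---11,-001-
  m4: 0-10-,00-00
  m5: 0-1-1,0-10-
  m7: ---11,0-1-1
  m11: ---11 ←essential
  m12: 0-10- ←essential
  m13: -11-1,0-1-1,0-10-
  m15: ---11,-11-1,0-1-1
  m16: -00-0,1-0-0
  m18: -00-0,-001-,1-0-0,1-01-,10-1-
  m19: ---11,-001-,1-01-,10-1-
  m22: 10-1- ←essential
  m23: ---11,10-1-
  m24: 1-0-0,110--
  m25: 11--1,110--
  m27: ---11,1-01-,11--1,110--
  m29: -11-1,11--1
  m31: ---11,-11-1,11--1
Essential: ---11, 0-10-, 10-1-
Petrick residual → -00-0, -11-1, 110--
Min cover (6 terms): de + b'c'e' + bce + a'cd' + ab'd + abc'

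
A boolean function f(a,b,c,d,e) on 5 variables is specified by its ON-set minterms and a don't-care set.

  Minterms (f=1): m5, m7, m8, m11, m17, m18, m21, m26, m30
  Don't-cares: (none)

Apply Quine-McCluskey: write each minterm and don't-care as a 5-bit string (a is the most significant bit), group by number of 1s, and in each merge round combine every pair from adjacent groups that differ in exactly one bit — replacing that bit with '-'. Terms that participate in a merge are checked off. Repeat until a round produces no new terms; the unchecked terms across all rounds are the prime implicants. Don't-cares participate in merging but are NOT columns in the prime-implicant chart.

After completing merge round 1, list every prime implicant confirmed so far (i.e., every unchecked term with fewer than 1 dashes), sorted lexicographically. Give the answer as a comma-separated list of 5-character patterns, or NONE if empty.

01000, 01011

[col 0] 00101*, 00111*, 01000, 01011, 10001*, 10010*, 10101*, 11010*, 11110*
[col 1] -0101, 001-1, 1-010, 10-01, 11-10
Prime implicants: -0101, 001-1, 01000, 01011, 1-010, 10-01, 11-10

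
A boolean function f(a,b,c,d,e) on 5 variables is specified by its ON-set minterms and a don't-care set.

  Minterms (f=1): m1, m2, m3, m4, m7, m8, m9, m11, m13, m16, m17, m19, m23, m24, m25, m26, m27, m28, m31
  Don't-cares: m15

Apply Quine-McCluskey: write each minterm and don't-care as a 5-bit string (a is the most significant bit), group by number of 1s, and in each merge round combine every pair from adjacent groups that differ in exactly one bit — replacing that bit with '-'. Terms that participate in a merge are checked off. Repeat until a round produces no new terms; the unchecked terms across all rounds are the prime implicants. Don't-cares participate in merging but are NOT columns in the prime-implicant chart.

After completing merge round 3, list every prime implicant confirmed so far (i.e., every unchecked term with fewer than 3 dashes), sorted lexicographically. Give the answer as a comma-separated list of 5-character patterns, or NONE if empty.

[col 0] 00001*, 00010*, 00011*, 00100, 00111*, 01000*, 01001*, 01011*, 01101*, 01111*, 10000*, 10001*, 10011*, 10111*, 11000*, 11001*, 11010*, 11011*, 11100*, 11111*
[col 1] -0001*, -0011*, -0111*, -1000*, -1001*, -1011*, -1111*, 0-001*, 0-011*, 0-111*, 00-11*, 000-1*, 0001-, 01-01*, 01-11*, 010-1*, 0100-*, 011-1*, 1-000*, 1-001*, 1-011*, 1-111*, 10-11*, 100-1*, 1000-*, 11-00, 11-11*, 110-0*, 110-1*, 1100-*, 1101-*
[col 2] --001*, --011*, --111*, -0-11*, -00-1*, -1-11*, -10-1*, -100-, 0--11*, 0-0-1*, 01--1, 1--11*, 1-0-1*, 1-00-, 110--
[col 3] ---11, --0-1
Prime implicants: ---11, --0-1, -100-, 0001-, 00100, 01--1, 1-00-, 11-00, 110--

-100-, 0001-, 00100, 01--1, 1-00-, 11-00, 110--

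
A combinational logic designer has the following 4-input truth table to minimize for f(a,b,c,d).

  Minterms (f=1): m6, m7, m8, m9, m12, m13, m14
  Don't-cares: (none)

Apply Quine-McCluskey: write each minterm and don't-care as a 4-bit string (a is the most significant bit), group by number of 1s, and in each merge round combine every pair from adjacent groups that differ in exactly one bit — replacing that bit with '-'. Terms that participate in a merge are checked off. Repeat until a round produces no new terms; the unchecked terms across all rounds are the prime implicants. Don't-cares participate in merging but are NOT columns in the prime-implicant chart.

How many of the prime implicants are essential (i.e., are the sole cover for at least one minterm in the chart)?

2

[col 0] 0110*, 0111*, 1000*, 1001*, 1100*, 1101*, 1110*
[col 1] -110, 011-, 1-00*, 1-01*, 100-*, 11-0, 110-*
[col 2] 1-0-
Prime implicants: -110, 011-, 1-0-, 11-0
PI chart (minterm → PIs covering it):
  6 | -110,011-
  7 | 011-  (sole → essential)
  8 | 1-0-  (sole → essential)
  9 | 1-0-  (sole → essential)
  12 | 1-0-,11-0
  13 | 1-0-  (sole → essential)
  14 | -110,11-0
Essential prime implicants: 011-, 1-0-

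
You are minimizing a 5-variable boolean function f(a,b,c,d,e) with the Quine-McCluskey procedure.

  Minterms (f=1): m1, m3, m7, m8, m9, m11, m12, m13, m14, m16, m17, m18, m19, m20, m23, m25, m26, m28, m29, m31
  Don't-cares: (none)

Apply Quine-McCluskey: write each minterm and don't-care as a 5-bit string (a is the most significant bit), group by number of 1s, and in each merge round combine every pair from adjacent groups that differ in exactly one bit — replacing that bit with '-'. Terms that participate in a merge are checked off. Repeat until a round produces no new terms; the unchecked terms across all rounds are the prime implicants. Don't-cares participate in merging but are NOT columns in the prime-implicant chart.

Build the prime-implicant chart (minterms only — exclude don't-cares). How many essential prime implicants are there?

5

[col 0] 00001*, 00011*, 00111*, 01000*, 01001*, 01011*, 01100*, 01101*, 01110*, 10000*, 10001*, 10010*, 10011*, 10100*, 10111*, 11001*, 11010*, 11100*, 11101*, 11111*
[col 1] -0001*, -0011*, -0111*, -1001*, -1100*, -1101*, 0-001*, 0-011*, 00-11*, 000-1*, 01-00*, 01-01*, 010-1*, 0100-*, 011-0, 0110-*, 1-001*, 1-010, 1-100, 1-111, 10-00, 10-11*, 100-0*, 100-1*, 1000-*, 1001-*, 11-01*, 111-1, 1110-*
[col 2] --001, -0-11, -00-1, -1-01, -110-, 0-0-1, 01-0-, 100--
Prime implicants: --001, -0-11, -00-1, -1-01, -110-, 0-0-1, 01-0-, 011-0, 1-010, 1-100, 1-111, 10-00, 100--, 111-1
PI chart (minterm → PIs covering it):
  1 | --001,-00-1,0-0-1
  3 | -0-11,-00-1,0-0-1
  7 | -0-11  (sole → essential)
  8 | 01-0-  (sole → essential)
  9 | --001,-1-01,0-0-1,01-0-
  11 | 0-0-1  (sole → essential)
  12 | -110-,01-0-,011-0
  13 | -1-01,-110-,01-0-
  14 | 011-0  (sole → essential)
  16 | 10-00,100--
  17 | --001,-00-1,100--
  18 | 1-010,100--
  19 | -0-11,-00-1,100--
  20 | 1-100,10-00
  23 | -0-11,1-111
  25 | --001,-1-01
  26 | 1-010  (sole → essential)
  28 | -110-,1-100
  29 | -1-01,-110-,111-1
  31 | 1-111,111-1
Essential prime implicants: -0-11, 0-0-1, 01-0-, 011-0, 1-010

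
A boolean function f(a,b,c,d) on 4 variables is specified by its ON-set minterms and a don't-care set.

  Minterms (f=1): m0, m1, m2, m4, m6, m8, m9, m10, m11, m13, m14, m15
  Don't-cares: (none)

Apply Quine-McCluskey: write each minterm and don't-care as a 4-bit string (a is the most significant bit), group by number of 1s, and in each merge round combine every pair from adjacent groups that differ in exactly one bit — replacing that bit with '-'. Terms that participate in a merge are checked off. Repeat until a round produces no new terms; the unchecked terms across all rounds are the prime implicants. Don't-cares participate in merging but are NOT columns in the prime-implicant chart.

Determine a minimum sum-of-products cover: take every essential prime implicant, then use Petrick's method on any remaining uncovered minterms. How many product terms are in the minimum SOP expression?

4

[col 0] 0000*, 0001*, 0010*, 0100*, 0110*, 1000*, 1001*, 1010*, 1011*, 1101*, 1110*, 1111*
[col 1] -000*, -001*, -010*, -110*, 0-00*, 0-10*, 00-0*, 000-*, 01-0*, 1-01*, 1-10*, 1-11*, 10-0*, 10-1*, 100-*, 101-*, 11-1*, 111-*
[col 2] --10, -0-0, -00-, 0--0, 1--1, 1-1-, 10--
Prime implicants: --10, -0-0, -00-, 0--0, 1--1, 1-1-, 10--
PI chart (minterm → PIs covering it):
  0 | -0-0,-00-,0--0
  1 | -00-  (sole → essential)
  2 | --10,-0-0,0--0
  4 | 0--0  (sole → essential)
  6 | --10,0--0
  8 | -0-0,-00-,10--
  9 | -00-,1--1,10--
  10 | --10,-0-0,1-1-,10--
  11 | 1--1,1-1-,10--
  13 | 1--1  (sole → essential)
  14 | --10,1-1-
  15 | 1--1,1-1-
Essential prime implicants: -00-, 0--0, 1--1
Petrick residual → --10
Minimum SOP uses 4 PIs: cd' + b'c' + a'd' + ad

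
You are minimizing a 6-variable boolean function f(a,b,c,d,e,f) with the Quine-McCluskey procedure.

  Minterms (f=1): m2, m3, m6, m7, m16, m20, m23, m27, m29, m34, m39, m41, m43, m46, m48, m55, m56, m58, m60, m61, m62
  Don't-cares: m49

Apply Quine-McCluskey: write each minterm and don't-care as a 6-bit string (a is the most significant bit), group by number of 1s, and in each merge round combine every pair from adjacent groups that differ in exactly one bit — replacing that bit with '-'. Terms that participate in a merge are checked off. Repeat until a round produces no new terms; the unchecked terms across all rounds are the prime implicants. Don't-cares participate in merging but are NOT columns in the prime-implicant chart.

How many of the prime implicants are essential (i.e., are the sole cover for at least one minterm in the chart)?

9

[col 0] 000010*, 000011*, 000110*, 000111*, 010000*, 010100*, 010111*, 011011, 011101*, 100010*, 100111*, 101001*, 101011*, 101110*, 110000*, 110001*, 110111*, 111000*, 111010*, 111100*, 111101*, 111110*
[col 1] -00010, -00111*, -10000, -10111*, -11101, 0-0111*, 000-10*, 000-11*, 00001-*, 00011-*, 010-00, 1-0111*, 1-1110, 1010-1, 11-000, 11000-, 111-00*, 111-10*, 1110-0*, 1111-0*, 11110-
[col 2] --0111, 000-1-, 111--0
Prime implicants: --0111, -00010, -10000, -11101, 000-1-, 010-00, 011011, 1-1110, 1010-1, 11-000, 11000-, 111--0, 11110-
PI chart (minterm → PIs covering it):
  2 | -00010,000-1-
  3 | 000-1-  (sole → essential)
  6 | 000-1-  (sole → essential)
  7 | --0111,000-1-
  16 | -10000,010-00
  20 | 010-00  (sole → essential)
  23 | --0111  (sole → essential)
  27 | 011011  (sole → essential)
  29 | -11101  (sole → essential)
  34 | -00010  (sole → essential)
  39 | --0111  (sole → essential)
  41 | 1010-1  (sole → essential)
  43 | 1010-1  (sole → essential)
  46 | 1-1110  (sole → essential)
  48 | -10000,11-000,11000-
  55 | --0111  (sole → essential)
  56 | 11-000,111--0
  58 | 111--0  (sole → essential)
  60 | 111--0,11110-
  61 | -11101,11110-
  62 | 1-1110,111--0
Essential prime implicants: --0111, -00010, -11101, 000-1-, 010-00, 011011, 1-1110, 1010-1, 111--0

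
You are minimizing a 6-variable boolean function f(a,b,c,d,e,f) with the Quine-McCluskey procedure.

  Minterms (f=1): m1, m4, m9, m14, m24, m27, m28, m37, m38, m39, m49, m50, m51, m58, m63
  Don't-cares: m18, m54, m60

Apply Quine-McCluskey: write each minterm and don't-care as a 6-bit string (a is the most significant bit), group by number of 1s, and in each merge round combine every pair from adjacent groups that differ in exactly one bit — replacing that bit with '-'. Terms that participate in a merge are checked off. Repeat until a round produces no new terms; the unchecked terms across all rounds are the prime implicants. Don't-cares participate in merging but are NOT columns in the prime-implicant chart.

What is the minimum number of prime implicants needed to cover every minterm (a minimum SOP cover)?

size-2^0 implicants → 000001(✓)  000100  001001(✓)  001110  010010(✓)  011000(✓)  011011  011100(✓)  100101(✓)  100110(✓)  100111(✓)  110001(✓)  110010(✓)  110011(✓)  110110(✓)  111010(✓)  111100(✓)  111111
size-2^1 implicants → -10010  -11100  00-001  011-00  1-0110  1001-1  10011-  11-010  110-10  1100-1  11001-
Unchecked terms (primes): -10010, -11100, 00-001, 000100, 001110, 011-00, 011011, 1-0110, 1001-1, 10011-, 11-010, 110-10, 1100-1, 11001-, 111111
Minterm coverage:
  m1 ⊆ 00-001 [E]
  m4 ⊆ 000100 [E]
  m9 ⊆ 00-001 [E]
  m14 ⊆ 001110 [E]
  m24 ⊆ 011-00 [E]
  m27 ⊆ 011011 [E]
  m28 ⊆ -11100,011-00
  m37 ⊆ 1001-1 [E]
  m38 ⊆ 1-0110,10011-
  m39 ⊆ 1001-1,10011-
  m49 ⊆ 1100-1 [E]
  m50 ⊆ -10010,11-010,110-10,11001-
  m51 ⊆ 1100-1,11001-
  m58 ⊆ 11-010 [E]
  m63 ⊆ 111111 [E]
E = {00-001, 000100, 001110, 011-00, 011011, 1001-1, 11-010, 1100-1, 111111}
Petrick residual → 1-0110
Cover = a'b'd'e'f + a'b'c'de'f' + a'b'cdef' + a'bce'f' + a'bcd'ef + ac'def' + ab'c'df + abd'ef' + abc'd'f + abcdef  |cover|=10

10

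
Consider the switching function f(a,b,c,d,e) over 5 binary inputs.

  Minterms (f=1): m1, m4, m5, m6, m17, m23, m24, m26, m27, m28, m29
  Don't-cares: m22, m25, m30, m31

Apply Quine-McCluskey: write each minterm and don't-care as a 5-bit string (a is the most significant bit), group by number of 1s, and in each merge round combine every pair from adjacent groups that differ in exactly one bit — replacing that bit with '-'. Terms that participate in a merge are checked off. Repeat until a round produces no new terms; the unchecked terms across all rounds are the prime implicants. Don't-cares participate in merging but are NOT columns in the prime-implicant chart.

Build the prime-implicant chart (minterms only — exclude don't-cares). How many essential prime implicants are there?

[col 0] 00001*, 00100*, 00101*, 00110*, 10001*, 10110*, 10111*, 11000*, 11001*, 11010*, 11011*, 11100*, 11101*, 11110*, 11111*
[col 1] -0001, -0110, 00-01, 001-0, 0010-, 1-001, 1-110*, 1-111*, 1011-*, 11-00*, 11-01*, 11-10*, 11-11*, 110-0*, 110-1*, 1100-*, 1101-*, 111-0*, 111-1*, 1110-*, 1111-*
[col 2] 1-11-, 11--0*, 11--1*, 11-0-*, 11-1-*, 110--*, 111--*
[col 3] 11---
Prime implicants: -0001, -0110, 00-01, 001-0, 0010-, 1-001, 1-11-, 11---
PI chart (minterm → PIs covering it):
  1 | -0001,00-01
  4 | 001-0,0010-
  5 | 00-01,0010-
  6 | -0110,001-0
  17 | -0001,1-001
  23 | 1-11-  (sole → essential)
  24 | 11---  (sole → essential)
  26 | 11---  (sole → essential)
  27 | 11---  (sole → essential)
  28 | 11---  (sole → essential)
  29 | 11---  (sole → essential)
Essential prime implicants: 1-11-, 11---

2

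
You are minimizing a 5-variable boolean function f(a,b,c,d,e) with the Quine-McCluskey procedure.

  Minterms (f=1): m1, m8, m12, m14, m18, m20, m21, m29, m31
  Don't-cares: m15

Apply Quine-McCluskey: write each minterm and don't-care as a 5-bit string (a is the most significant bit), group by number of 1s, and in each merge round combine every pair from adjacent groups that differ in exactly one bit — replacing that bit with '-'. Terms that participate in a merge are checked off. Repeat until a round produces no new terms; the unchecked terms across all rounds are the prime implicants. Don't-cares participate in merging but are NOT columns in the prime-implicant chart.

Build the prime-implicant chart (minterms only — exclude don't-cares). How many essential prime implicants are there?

size-2^0 implicants → 00001  01000(✓)  01100(✓)  01110(✓)  01111(✓)  10010  10100(✓)  10101(✓)  11101(✓)  11111(✓)
size-2^1 implicants → -1111  01-00  011-0  0111-  1-101  1010-  111-1
Unchecked terms (primes): -1111, 00001, 01-00, 011-0, 0111-, 1-101, 10010, 1010-, 111-1
Minterm coverage:
  m1 ⊆ 00001 [E]
  m8 ⊆ 01-00 [E]
  m12 ⊆ 01-00,011-0
  m14 ⊆ 011-0,0111-
  m18 ⊆ 10010 [E]
  m20 ⊆ 1010- [E]
  m21 ⊆ 1-101,1010-
  m29 ⊆ 1-101,111-1
  m31 ⊆ -1111,111-1
E = {00001, 01-00, 10010, 1010-}

4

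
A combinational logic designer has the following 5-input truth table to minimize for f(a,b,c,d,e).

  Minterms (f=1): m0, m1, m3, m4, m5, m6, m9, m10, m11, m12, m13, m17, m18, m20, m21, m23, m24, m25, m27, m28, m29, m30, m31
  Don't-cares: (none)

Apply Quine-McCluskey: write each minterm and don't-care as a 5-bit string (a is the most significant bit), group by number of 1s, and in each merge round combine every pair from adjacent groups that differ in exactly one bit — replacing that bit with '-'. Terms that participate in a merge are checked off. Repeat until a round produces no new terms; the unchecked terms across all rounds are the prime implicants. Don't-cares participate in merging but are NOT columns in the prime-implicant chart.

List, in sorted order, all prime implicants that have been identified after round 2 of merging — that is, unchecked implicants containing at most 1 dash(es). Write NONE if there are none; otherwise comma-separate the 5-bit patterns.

size-2^0 implicants → 00000(✓)  00001(✓)  00011(✓)  00100(✓)  00101(✓)  00110(✓)  01001(✓)  01010(✓)  01011(✓)  01100(✓)  01101(✓)  10001(✓)  10010  10100(✓)  10101(✓)  10111(✓)  11000(✓)  11001(✓)  11011(✓)  11100(✓)  11101(✓)  11110(✓)  11111(✓)
size-2^1 implicants → -0001(✓)  -0100(✓)  -0101(✓)  -1001(✓)  -1011(✓)  -1100(✓)  -1101(✓)  0-001(✓)  0-011(✓)  0-100(✓)  0-101(✓)  00-00(✓)  00-01(✓)  000-1(✓)  0000-(✓)  001-0  0010-(✓)  01-01(✓)  010-1(✓)  0101-  0110-(✓)  1-001(✓)  1-100(✓)  1-101(✓)  1-111(✓)  10-01(✓)  101-1(✓)  1010-(✓)  11-00(✓)  11-01(✓)  11-11(✓)  110-1(✓)  1100-(✓)  111-0(✓)  111-1(✓)  1110-(✓)  1111-(✓)
size-2^2 implicants → --001(✓)  --100(✓)  --101(✓)  -0-01(✓)  -010-(✓)  -1-01(✓)  -10-1  -110-(✓)  0--01(✓)  0-0-1  0-10-(✓)  00-0-  1--01(✓)  1-1-1  1-10-(✓)  11--1  11-0-  111--
size-2^3 implicants → ---01  --10-
Unchecked terms (primes): ---01, --10-, -10-1, 0-0-1, 00-0-, 001-0, 0101-, 1-1-1, 10010, 11--1, 11-0-, 111--

001-0, 0101-, 10010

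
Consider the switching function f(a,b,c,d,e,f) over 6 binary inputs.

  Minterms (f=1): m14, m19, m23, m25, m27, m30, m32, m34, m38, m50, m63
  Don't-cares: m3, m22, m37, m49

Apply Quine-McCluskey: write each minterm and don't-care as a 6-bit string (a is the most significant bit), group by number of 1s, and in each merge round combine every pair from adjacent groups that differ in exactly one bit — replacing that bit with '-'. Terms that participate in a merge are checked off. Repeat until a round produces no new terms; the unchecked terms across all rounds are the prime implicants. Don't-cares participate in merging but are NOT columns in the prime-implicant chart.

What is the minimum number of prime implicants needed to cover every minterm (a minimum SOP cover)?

size-2^0 implicants → 000011(✓)  001110(✓)  010011(✓)  010110(✓)  010111(✓)  011001(✓)  011011(✓)  011110(✓)  100000(✓)  100010(✓)  100101  100110(✓)  110001  110010(✓)  111111
size-2^1 implicants → 0-0011  0-1110  01-011  01-110  010-11  01011-  0110-1  1-0010  100-10  1000-0
Unchecked terms (primes): 0-0011, 0-1110, 01-011, 01-110, 010-11, 01011-, 0110-1, 1-0010, 100-10, 1000-0, 100101, 110001, 111111
Minterm coverage:
  m14 ⊆ 0-1110 [E]
  m19 ⊆ 0-0011,01-011,010-11
  m23 ⊆ 010-11,01011-
  m25 ⊆ 0110-1 [E]
  m27 ⊆ 01-011,0110-1
  m30 ⊆ 0-1110,01-110
  m32 ⊆ 1000-0 [E]
  m34 ⊆ 1-0010,100-10,1000-0
  m38 ⊆ 100-10 [E]
  m50 ⊆ 1-0010 [E]
  m63 ⊆ 111111 [E]
E = {0-1110, 0110-1, 1-0010, 100-10, 1000-0, 111111}
Petrick residual → 010-11
Cover = a'cdef' + a'bc'ef + a'bcd'f + ac'd'ef' + ab'c'ef' + ab'c'd'f' + abcdef  |cover|=7

7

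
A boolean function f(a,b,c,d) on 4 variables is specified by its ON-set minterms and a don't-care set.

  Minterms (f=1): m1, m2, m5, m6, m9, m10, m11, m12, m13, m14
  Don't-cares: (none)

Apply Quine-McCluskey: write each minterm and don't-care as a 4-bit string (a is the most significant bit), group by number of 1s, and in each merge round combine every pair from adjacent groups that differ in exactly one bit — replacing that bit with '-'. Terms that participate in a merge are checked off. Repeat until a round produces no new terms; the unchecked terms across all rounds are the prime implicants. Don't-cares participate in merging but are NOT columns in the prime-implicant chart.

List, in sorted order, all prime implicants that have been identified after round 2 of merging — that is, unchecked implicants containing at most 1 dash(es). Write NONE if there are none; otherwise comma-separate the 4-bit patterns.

10-1, 101-, 11-0, 110-

size-2^0 implicants → 0001(✓)  0010(✓)  0101(✓)  0110(✓)  1001(✓)  1010(✓)  1011(✓)  1100(✓)  1101(✓)  1110(✓)
size-2^1 implicants → -001(✓)  -010(✓)  -101(✓)  -110(✓)  0-01(✓)  0-10(✓)  1-01(✓)  1-10(✓)  10-1  101-  11-0  110-
size-2^2 implicants → --01  --10
Unchecked terms (primes): --01, --10, 10-1, 101-, 11-0, 110-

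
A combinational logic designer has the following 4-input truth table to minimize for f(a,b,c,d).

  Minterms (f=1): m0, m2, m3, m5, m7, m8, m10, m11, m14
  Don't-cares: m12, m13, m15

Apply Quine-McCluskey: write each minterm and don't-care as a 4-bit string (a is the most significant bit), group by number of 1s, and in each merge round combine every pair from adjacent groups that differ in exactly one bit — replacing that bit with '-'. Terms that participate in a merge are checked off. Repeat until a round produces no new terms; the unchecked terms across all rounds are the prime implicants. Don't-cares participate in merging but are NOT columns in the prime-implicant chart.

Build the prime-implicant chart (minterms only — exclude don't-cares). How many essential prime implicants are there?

2

Round 0: 0000✓ 0010✓ 0011✓ 0101✓ 0111✓ 1000✓ 1010✓ 1011✓ 1100✓ 1101✓ 1110✓ 1111✓
Round 1: -000✓ -010✓ -011✓ -101✓ -111✓ 0-11✓ 00-0✓ 001-✓ 01-1✓ 1-00✓ 1-10✓ 1-11✓ 10-0✓ 101-✓ 11-0✓ 11-1✓ 110-✓ 111-✓
Round 2: --11 -0-0 -01- -1-1 1--0 1-1- 11--
PIs = {--11, -0-0, -01-, -1-1, 1--0, 1-1-, 11--}
Coverage chart:
  m0: -0-0 ←essential
  m2: -0-0,-01-
  m3: --11,-01-
  m5: -1-1 ←essential
  m7: --11,-1-1
  m8: -0-0,1--0
  m10: -0-0,-01-,1--0,1-1-
  m11: --11,-01-,1-1-
  m14: 1--0,1-1-,11--
Essential: -0-0, -1-1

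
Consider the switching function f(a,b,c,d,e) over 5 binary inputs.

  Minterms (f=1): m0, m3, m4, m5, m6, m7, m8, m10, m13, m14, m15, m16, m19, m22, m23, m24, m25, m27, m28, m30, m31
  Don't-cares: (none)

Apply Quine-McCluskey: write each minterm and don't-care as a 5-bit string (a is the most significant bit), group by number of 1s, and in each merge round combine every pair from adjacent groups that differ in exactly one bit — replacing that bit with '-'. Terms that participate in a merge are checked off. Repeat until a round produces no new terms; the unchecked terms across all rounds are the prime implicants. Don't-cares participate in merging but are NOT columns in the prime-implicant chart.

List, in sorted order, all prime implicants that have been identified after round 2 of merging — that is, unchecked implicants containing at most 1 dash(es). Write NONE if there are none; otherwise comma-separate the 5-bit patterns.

Round 0: 00000✓ 00011✓ 00100✓ 00101✓ 00110✓ 00111✓ 01000✓ 01010✓ 01101✓ 01110✓ 01111✓ 10000✓ 10011✓ 10110✓ 10111✓ 11000✓ 11001✓ 11011✓ 11100✓ 11110✓ 11111✓
Round 1: -0000✓ -0011✓ -0110✓ -0111✓ -1000✓ -1110✓ -1111✓ 0-000✓ 0-101✓ 0-110✓ 0-111✓ 00-00 00-11✓ 001-0✓ 001-1✓ 0010-✓ 0011-✓ 01-10 010-0 011-1✓ 0111-✓ 1-000✓ 1-011✓ 1-110✓ 1-111✓ 10-11✓ 1011-✓ 11-00 11-11✓ 110-1 1100- 111-0 1111-✓
Round 2: --000 --110✓ --111✓ -0-11 -011-✓ -111-✓ 0-1-1 0-11-✓ 001-- 1--11 1-11-✓
Round 3: --11-
PIs = {--000, --11-, -0-11, 0-1-1, 00-00, 001--, 01-10, 010-0, 1--11, 11-00, 110-1, 1100-, 111-0}

00-00, 01-10, 010-0, 11-00, 110-1, 1100-, 111-0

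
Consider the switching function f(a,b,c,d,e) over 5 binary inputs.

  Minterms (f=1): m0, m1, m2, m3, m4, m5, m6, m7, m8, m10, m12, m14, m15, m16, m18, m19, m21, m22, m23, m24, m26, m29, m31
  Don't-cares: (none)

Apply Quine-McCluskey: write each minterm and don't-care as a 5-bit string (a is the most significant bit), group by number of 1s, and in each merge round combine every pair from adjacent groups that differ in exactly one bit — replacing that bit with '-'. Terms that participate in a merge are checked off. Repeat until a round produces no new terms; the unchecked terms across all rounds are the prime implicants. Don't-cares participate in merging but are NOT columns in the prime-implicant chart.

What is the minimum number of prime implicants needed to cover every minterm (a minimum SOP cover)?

6

size-2^0 implicants → 00000(✓)  00001(✓)  00010(✓)  00011(✓)  00100(✓)  00101(✓)  00110(✓)  00111(✓)  01000(✓)  01010(✓)  01100(✓)  01110(✓)  01111(✓)  10000(✓)  10010(✓)  10011(✓)  10101(✓)  10110(✓)  10111(✓)  11000(✓)  11010(✓)  11101(✓)  11111(✓)
size-2^1 implicants → -0000(✓)  -0010(✓)  -0011(✓)  -0101(✓)  -0110(✓)  -0111(✓)  -1000(✓)  -1010(✓)  -1111(✓)  0-000(✓)  0-010(✓)  0-100(✓)  0-110(✓)  0-111(✓)  00-00(✓)  00-01(✓)  00-10(✓)  00-11(✓)  000-0(✓)  000-1(✓)  0000-(✓)  0001-(✓)  001-0(✓)  001-1(✓)  0010-(✓)  0011-(✓)  01-00(✓)  01-10(✓)  010-0(✓)  011-0(✓)  0111-(✓)  1-000(✓)  1-010(✓)  1-101(✓)  1-111(✓)  10-10(✓)  10-11(✓)  100-0(✓)  1001-(✓)  101-1(✓)  1011-(✓)  110-0(✓)  111-1(✓)
size-2^2 implicants → --000(✓)  --010(✓)  --111  -0-10(✓)  -0-11(✓)  -00-0(✓)  -001-(✓)  -01-1  -011-(✓)  -10-0(✓)  0--00(✓)  0--10(✓)  0-0-0(✓)  0-1-0(✓)  0-11-  00--0(✓)  00--1(✓)  00-0-(✓)  00-1-(✓)  000--(✓)  001--(✓)  01--0(✓)  1-0-0(✓)  1-1-1  10-1-(✓)
size-2^3 implicants → --0-0  -0-1-  0---0  00---
Unchecked terms (primes): --0-0, --111, -0-1-, -01-1, 0---0, 0-11-, 00---, 1-1-1
Minterm coverage:
  m0 ⊆ --0-0,0---0,00---
  m1 ⊆ 00--- [E]
  m2 ⊆ --0-0,-0-1-,0---0,00---
  m3 ⊆ -0-1-,00---
  m4 ⊆ 0---0,00---
  m5 ⊆ -01-1,00---
  m6 ⊆ -0-1-,0---0,0-11-,00---
  m7 ⊆ --111,-0-1-,-01-1,0-11-,00---
  m8 ⊆ --0-0,0---0
  m10 ⊆ --0-0,0---0
  m12 ⊆ 0---0 [E]
  m14 ⊆ 0---0,0-11-
  m15 ⊆ --111,0-11-
  m16 ⊆ --0-0 [E]
  m18 ⊆ --0-0,-0-1-
  m19 ⊆ -0-1- [E]
  m21 ⊆ -01-1,1-1-1
  m22 ⊆ -0-1- [E]
  m23 ⊆ --111,-0-1-,-01-1,1-1-1
  m24 ⊆ --0-0 [E]
  m26 ⊆ --0-0 [E]
  m29 ⊆ 1-1-1 [E]
  m31 ⊆ --111,1-1-1
E = {--0-0, -0-1-, 0---0, 00---, 1-1-1}
Petrick residual → --111
Cover = c'e' + cde + b'd + a'e' + a'b' + ace  |cover|=6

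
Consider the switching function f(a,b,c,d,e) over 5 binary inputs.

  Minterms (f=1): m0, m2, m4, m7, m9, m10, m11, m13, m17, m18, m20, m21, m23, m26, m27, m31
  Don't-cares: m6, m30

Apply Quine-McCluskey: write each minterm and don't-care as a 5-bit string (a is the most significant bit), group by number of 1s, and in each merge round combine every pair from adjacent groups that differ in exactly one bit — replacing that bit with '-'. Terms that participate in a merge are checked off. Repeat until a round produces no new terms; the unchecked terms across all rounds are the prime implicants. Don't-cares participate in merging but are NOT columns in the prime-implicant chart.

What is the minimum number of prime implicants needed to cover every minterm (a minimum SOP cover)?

size-2^0 implicants → 00000(✓)  00010(✓)  00100(✓)  00110(✓)  00111(✓)  01001(✓)  01010(✓)  01011(✓)  01101(✓)  10001(✓)  10010(✓)  10100(✓)  10101(✓)  10111(✓)  11010(✓)  11011(✓)  11110(✓)  11111(✓)
size-2^1 implicants → -0010(✓)  -0100  -0111  -1010(✓)  -1011(✓)  0-010(✓)  00-00(✓)  00-10(✓)  000-0(✓)  001-0(✓)  0011-  01-01  010-1  0101-(✓)  1-010(✓)  1-111  10-01  101-1  1010-  11-10(✓)  11-11(✓)  1101-(✓)  1111-(✓)
size-2^2 implicants → --010  -101-  00--0  11-1-
Unchecked terms (primes): --010, -0100, -0111, -101-, 00--0, 0011-, 01-01, 010-1, 1-111, 10-01, 101-1, 1010-, 11-1-
Minterm coverage:
  m0 ⊆ 00--0 [E]
  m2 ⊆ --010,00--0
  m4 ⊆ -0100,00--0
  m7 ⊆ -0111,0011-
  m9 ⊆ 01-01,010-1
  m10 ⊆ --010,-101-
  m11 ⊆ -101-,010-1
  m13 ⊆ 01-01 [E]
  m17 ⊆ 10-01 [E]
  m18 ⊆ --010 [E]
  m20 ⊆ -0100,1010-
  m21 ⊆ 10-01,101-1,1010-
  m23 ⊆ -0111,1-111,101-1
  m26 ⊆ --010,-101-,11-1-
  m27 ⊆ -101-,11-1-
  m31 ⊆ 1-111,11-1-
E = {--010, 00--0, 01-01, 10-01}
Petrick residual → -0100, -0111, -101-, 1-111
Cover = c'de' + b'cd'e' + b'cde + bc'd + a'b'e' + a'bd'e + acde + ab'd'e  |cover|=8

8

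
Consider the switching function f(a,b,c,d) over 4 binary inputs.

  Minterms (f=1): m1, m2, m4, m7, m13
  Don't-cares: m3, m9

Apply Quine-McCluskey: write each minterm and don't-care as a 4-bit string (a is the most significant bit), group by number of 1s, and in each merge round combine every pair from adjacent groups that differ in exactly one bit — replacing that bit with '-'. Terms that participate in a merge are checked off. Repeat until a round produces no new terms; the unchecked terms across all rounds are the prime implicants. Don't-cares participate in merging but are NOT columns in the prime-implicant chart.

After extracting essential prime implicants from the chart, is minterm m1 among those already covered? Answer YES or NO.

NO

[col 0] 0001*, 0010*, 0011*, 0100, 0111*, 1001*, 1101*
[col 1] -001, 0-11, 00-1, 001-, 1-01
Prime implicants: -001, 0-11, 00-1, 001-, 0100, 1-01
PI chart (minterm → PIs covering it):
  1 | -001,00-1
  2 | 001-  (sole → essential)
  4 | 0100  (sole → essential)
  7 | 0-11  (sole → essential)
  13 | 1-01  (sole → essential)
Essential prime implicants: 0-11, 001-, 0100, 1-01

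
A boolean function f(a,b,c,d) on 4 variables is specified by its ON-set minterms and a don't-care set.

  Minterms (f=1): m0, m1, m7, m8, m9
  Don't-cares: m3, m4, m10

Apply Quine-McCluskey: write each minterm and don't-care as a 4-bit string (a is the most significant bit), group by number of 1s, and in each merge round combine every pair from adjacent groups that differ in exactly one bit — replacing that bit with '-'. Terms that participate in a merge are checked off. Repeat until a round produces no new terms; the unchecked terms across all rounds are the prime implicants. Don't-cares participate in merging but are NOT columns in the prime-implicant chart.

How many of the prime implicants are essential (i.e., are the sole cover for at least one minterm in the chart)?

2

Round 0: 0000✓ 0001✓ 0011✓ 0100✓ 0111✓ 1000✓ 1001✓ 1010✓
Round 1: -000✓ -001✓ 0-00 0-11 00-1 000-✓ 10-0 100-✓
Round 2: -00-
PIs = {-00-, 0-00, 0-11, 00-1, 10-0}
Coverage chart:
  m0: -00-,0-00
  m1: -00-,00-1
  m7: 0-11 ←essential
  m8: -00-,10-0
  m9: -00- ←essential
Essential: -00-, 0-11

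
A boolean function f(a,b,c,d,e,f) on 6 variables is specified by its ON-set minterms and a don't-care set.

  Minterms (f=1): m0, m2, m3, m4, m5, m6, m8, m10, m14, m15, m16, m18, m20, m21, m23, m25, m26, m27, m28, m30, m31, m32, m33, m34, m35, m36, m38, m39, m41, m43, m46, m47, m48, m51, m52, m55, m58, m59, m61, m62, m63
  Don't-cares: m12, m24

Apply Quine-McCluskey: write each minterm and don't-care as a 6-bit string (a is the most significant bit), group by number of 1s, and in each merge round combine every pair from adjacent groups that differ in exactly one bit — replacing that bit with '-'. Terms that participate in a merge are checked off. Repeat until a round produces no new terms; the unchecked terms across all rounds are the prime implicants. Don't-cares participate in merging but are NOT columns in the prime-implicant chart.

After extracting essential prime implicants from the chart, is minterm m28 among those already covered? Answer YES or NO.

[col 0] 000000*, 000010*, 000011*, 000100*, 000101*, 000110*, 001000*, 001010*, 001100*, 001110*, 001111*, 010000*, 010010*, 010100*, 010101*, 010111*, 011000*, 011001*, 011010*, 011011*, 011100*, 011110*, 011111*, 100000*, 100001*, 100010*, 100011*, 100100*, 100110*, 100111*, 101001*, 101011*, 101110*, 101111*, 110000*, 110011*, 110100*, 110111*, 111010*, 111011*, 111101*, 111110*, 111111*
[col 1] -00000*, -00010*, -00011*, -00100*, -00110*, -01110*, -01111*, -10000*, -10100*, -10111*, -11010*, -11011*, -11110*, -11111*, 0-0000*, 0-0010*, 0-0100*, 0-0101*, 0-1000*, 0-1010*, 0-1100*, 0-1110*, 0-1111*, 00-000*, 00-010*, 00-100*, 00-110*, 000-00*, 000-10*, 0000-0*, 00001-*, 0001-0*, 00010-*, 001-00*, 001-10*, 0010-0*, 0011-0*, 00111-*, 01-000*, 01-010*, 01-100*, 01-111*, 010-00*, 0100-0*, 0101-1, 01010-*, 011-00*, 011-10*, 011-11*, 0110-0*, 0110-1*, 01100-*, 01101-*, 0111-0*, 01111-*, 1-0000*, 1-0011*, 1-0100*, 1-0111*, 1-1011*, 1-1110*, 1-1111*, 10-001*, 10-011*, 10-110*, 10-111*, 100-00*, 100-10*, 100-11*, 1000-0*, 1000-1*, 10000-*, 10001-*, 1001-0*, 10011-*, 101-11*, 1010-1*, 10111-*, 11-011*, 11-111*, 110-00*, 110-11*, 111-10*, 111-11*, 11101-*, 1111-1, 11111-*
[col 2] --0000*, --0100*, --1110*, --1111*, -0-110, -00-00*, -00-10*, -000-0*, -0001-, -001-0*, -0111-*, -1-111, -10-00*, -11-10*, -11-11*, -1101-*, -1111-*, 0--000*, 0--010*, 0--100*, 0-0-00*, 0-00-0*, 0-010-, 0-1-00*, 0-1-10*, 0-10-0*, 0-11-0*, 0-111-*, 00--00*, 00--10*, 00-0-0*, 00-1-0*, 000--0*, 001--0*, 01--00*, 01-0-0*, 011--0*, 011-1-*, 0110--, 1--011*, 1--111*, 1-0-00*, 1-0-11*, 1-1-11*, 1-111-*, 10--11*, 10-0-1, 10-11-, 100--0*, 100-1-, 1000--, 11--11*, 111-1-*
[col 3] --0-00, --111-, -00--0, -11-1-, 0---00, 0--0-0, 0-1--0, 00---0, 1---11
Prime implicants: --0-00, --111-, -0-110, -00--0, -0001-, -1-111, -11-1-, 0---00, 0--0-0, 0-010-, 0-1--0, 00---0, 0101-1, 0110--, 1---11, 10-0-1, 10-11-, 100-1-, 1000--, 1111-1
PI chart (minterm → PIs covering it):
  0 | --0-00,-00--0,0---00,0--0-0,00---0
  2 | -00--0,-0001-,0--0-0,00---0
  3 | -0001-  (sole → essential)
  4 | --0-00,-00--0,0---00,0-010-,00---0
  5 | 0-010-  (sole → essential)
  6 | -0-110,-00--0,00---0
  8 | 0---00,0--0-0,0-1--0,00---0
  10 | 0--0-0,0-1--0,00---0
  14 | --111-,-0-110,0-1--0,00---0
  15 | --111-  (sole → essential)
  16 | --0-00,0---00,0--0-0
  18 | 0--0-0  (sole → essential)
  20 | --0-00,0---00,0-010-
  21 | 0-010-,0101-1
  23 | -1-111,0101-1
  25 | 0110--  (sole → essential)
  26 | -11-1-,0--0-0,0-1--0,0110--
  27 | -11-1-,0110--
  28 | 0---00,0-1--0
  30 | --111-,-11-1-,0-1--0
  31 | --111-,-1-111,-11-1-
  32 | --0-00,-00--0,1000--
  33 | 10-0-1,1000--
  34 | -00--0,-0001-,100-1-,1000--
  35 | -0001-,1---11,10-0-1,100-1-,1000--
  36 | --0-00,-00--0
  38 | -0-110,-00--0,10-11-,100-1-
  39 | 1---11,10-11-,100-1-
  41 | 10-0-1  (sole → essential)
  43 | 1---11,10-0-1
  46 | --111-,-0-110,10-11-
  47 | --111-,1---11,10-11-
  48 | --0-00  (sole → essential)
  51 | 1---11  (sole → essential)
  52 | --0-00  (sole → essential)
  55 | -1-111,1---11
  58 | -11-1-  (sole → essential)
  59 | -11-1-,1---11
  61 | 1111-1  (sole → essential)
  62 | --111-,-11-1-
  63 | --111-,-1-111,-11-1-,1---11,1111-1
Essential prime implicants: --0-00, --111-, -0001-, -11-1-, 0--0-0, 0-010-, 0110--, 1---11, 10-0-1, 1111-1

NO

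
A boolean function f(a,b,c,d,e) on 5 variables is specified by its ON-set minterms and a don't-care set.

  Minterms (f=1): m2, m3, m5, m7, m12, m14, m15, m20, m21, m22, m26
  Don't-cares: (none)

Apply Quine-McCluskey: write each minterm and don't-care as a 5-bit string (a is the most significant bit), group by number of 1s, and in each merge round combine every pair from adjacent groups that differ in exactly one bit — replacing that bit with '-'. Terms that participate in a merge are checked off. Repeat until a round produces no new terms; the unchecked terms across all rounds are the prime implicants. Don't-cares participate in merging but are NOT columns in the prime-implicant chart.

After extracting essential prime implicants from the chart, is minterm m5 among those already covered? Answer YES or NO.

size-2^0 implicants → 00010(✓)  00011(✓)  00101(✓)  00111(✓)  01100(✓)  01110(✓)  01111(✓)  10100(✓)  10101(✓)  10110(✓)  11010
size-2^1 implicants → -0101  0-111  00-11  0001-  001-1  011-0  0111-  101-0  1010-
Unchecked terms (primes): -0101, 0-111, 00-11, 0001-, 001-1, 011-0, 0111-, 101-0, 1010-, 11010
Minterm coverage:
  m2 ⊆ 0001- [E]
  m3 ⊆ 00-11,0001-
  m5 ⊆ -0101,001-1
  m7 ⊆ 0-111,00-11,001-1
  m12 ⊆ 011-0 [E]
  m14 ⊆ 011-0,0111-
  m15 ⊆ 0-111,0111-
  m20 ⊆ 101-0,1010-
  m21 ⊆ -0101,1010-
  m22 ⊆ 101-0 [E]
  m26 ⊆ 11010 [E]
E = {0001-, 011-0, 101-0, 11010}

NO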